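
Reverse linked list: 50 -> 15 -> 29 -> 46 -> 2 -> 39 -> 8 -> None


Step 1: curr=50, set curr.next=prev(None) | reversed so far: 50
Step 2: curr=15, set curr.next=prev(50) | reversed so far: 15 -> 50
Step 3: curr=29, set curr.next=prev(15) | reversed so far: 29 -> 15 -> 50
Step 4: curr=46, set curr.next=prev(29) | reversed so far: 46 -> 29 -> 15 -> 50
Step 5: curr=2, set curr.next=prev(46) | reversed so far: 2 -> 46 -> 29 -> 15 -> 50
Step 6: curr=39, set curr.next=prev(2) | reversed so far: 39 -> 2 -> 46 -> 29 -> 15 -> 50
Step 7: curr=8, set curr.next=prev(39) | reversed so far: 8 -> 39 -> 2 -> 46 -> 29 -> 15 -> 50

8 -> 39 -> 2 -> 46 -> 29 -> 15 -> 50 -> None


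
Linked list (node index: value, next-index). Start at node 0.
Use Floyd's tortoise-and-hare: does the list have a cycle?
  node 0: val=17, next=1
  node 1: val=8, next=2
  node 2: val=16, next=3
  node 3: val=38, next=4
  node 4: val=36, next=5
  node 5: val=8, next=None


Floyd's tortoise (slow, +1) and hare (fast, +2):
  init: slow=0, fast=0
  step 1: slow=1, fast=2
  step 2: slow=2, fast=4
  step 3: fast 4->5->None, no cycle

Cycle: no


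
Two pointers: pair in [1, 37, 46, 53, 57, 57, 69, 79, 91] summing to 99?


lo=0(1)+hi=8(91)=92
lo=1(37)+hi=8(91)=128
lo=1(37)+hi=7(79)=116
lo=1(37)+hi=6(69)=106
lo=1(37)+hi=5(57)=94
lo=2(46)+hi=5(57)=103
lo=2(46)+hi=4(57)=103
lo=2(46)+hi=3(53)=99

Yes: 46+53=99


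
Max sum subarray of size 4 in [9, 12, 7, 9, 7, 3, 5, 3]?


[0:4]: 37
[1:5]: 35
[2:6]: 26
[3:7]: 24
[4:8]: 18

Max: 37 at [0:4]


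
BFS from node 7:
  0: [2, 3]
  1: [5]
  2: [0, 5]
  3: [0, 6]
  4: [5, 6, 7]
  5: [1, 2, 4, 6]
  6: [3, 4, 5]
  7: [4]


Visit 7, enqueue [4]
Visit 4, enqueue [5, 6]
Visit 5, enqueue [1, 2]
Visit 6, enqueue [3]
Visit 1, enqueue []
Visit 2, enqueue [0]
Visit 3, enqueue []
Visit 0, enqueue []

BFS order: [7, 4, 5, 6, 1, 2, 3, 0]


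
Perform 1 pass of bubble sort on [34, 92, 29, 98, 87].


Initial: [34, 92, 29, 98, 87]
Pass 1: [34, 29, 92, 87, 98] (2 swaps)

After 1 pass: [34, 29, 92, 87, 98]


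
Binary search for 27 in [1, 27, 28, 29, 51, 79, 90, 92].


Step 1: lo=0, hi=7, mid=3, val=29
Step 2: lo=0, hi=2, mid=1, val=27

Found at index 1


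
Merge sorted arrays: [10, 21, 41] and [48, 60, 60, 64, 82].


Take 10 from A
Take 21 from A
Take 41 from A

Merged: [10, 21, 41, 48, 60, 60, 64, 82]


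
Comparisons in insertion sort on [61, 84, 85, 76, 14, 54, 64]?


Algorithm: insertion sort
Input: [61, 84, 85, 76, 14, 54, 64]
Sorted: [14, 54, 61, 64, 76, 84, 85]

18


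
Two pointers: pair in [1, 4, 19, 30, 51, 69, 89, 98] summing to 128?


lo=0(1)+hi=7(98)=99
lo=1(4)+hi=7(98)=102
lo=2(19)+hi=7(98)=117
lo=3(30)+hi=7(98)=128

Yes: 30+98=128


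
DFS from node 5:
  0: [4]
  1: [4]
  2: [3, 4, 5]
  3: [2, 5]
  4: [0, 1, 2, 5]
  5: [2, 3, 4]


Visit 5, push [4, 3, 2]
Visit 2, push [4, 3]
Visit 3, push []
Visit 4, push [1, 0]
Visit 0, push []
Visit 1, push []

DFS order: [5, 2, 3, 4, 0, 1]


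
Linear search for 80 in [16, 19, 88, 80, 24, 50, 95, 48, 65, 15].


i=0: 16!=80
i=1: 19!=80
i=2: 88!=80
i=3: 80==80 found!

Found at 3, 4 comps


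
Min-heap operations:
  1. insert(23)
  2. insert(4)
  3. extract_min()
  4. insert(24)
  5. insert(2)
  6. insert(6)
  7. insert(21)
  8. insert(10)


insert(23) -> [23]
insert(4) -> [4, 23]
extract_min()->4, [23]
insert(24) -> [23, 24]
insert(2) -> [2, 24, 23]
insert(6) -> [2, 6, 23, 24]
insert(21) -> [2, 6, 23, 24, 21]
insert(10) -> [2, 6, 10, 24, 21, 23]

Final heap: [2, 6, 10, 24, 21, 23]


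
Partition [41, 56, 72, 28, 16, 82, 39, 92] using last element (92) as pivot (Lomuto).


Pivot: 92
  41 <= 92: advance i (no swap)
  56 <= 92: advance i (no swap)
  72 <= 92: advance i (no swap)
  28 <= 92: advance i (no swap)
  16 <= 92: advance i (no swap)
  82 <= 92: advance i (no swap)
  39 <= 92: advance i (no swap)
Place pivot at 7: [41, 56, 72, 28, 16, 82, 39, 92]

Partitioned: [41, 56, 72, 28, 16, 82, 39, 92]


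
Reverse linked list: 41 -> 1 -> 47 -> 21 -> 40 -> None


Step 1: curr=41, set curr.next=prev(None) | reversed so far: 41
Step 2: curr=1, set curr.next=prev(41) | reversed so far: 1 -> 41
Step 3: curr=47, set curr.next=prev(1) | reversed so far: 47 -> 1 -> 41
Step 4: curr=21, set curr.next=prev(47) | reversed so far: 21 -> 47 -> 1 -> 41
Step 5: curr=40, set curr.next=prev(21) | reversed so far: 40 -> 21 -> 47 -> 1 -> 41

40 -> 21 -> 47 -> 1 -> 41 -> None


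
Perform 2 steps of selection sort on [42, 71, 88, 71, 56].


Initial: [42, 71, 88, 71, 56]
Step 1: min=42 at 0
  Swap: [42, 71, 88, 71, 56]
Step 2: min=56 at 4
  Swap: [42, 56, 88, 71, 71]

After 2 steps: [42, 56, 88, 71, 71]


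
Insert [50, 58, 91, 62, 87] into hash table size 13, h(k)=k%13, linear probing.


Insert 50: h=11 -> slot 11
Insert 58: h=6 -> slot 6
Insert 91: h=0 -> slot 0
Insert 62: h=10 -> slot 10
Insert 87: h=9 -> slot 9

Table: [91, None, None, None, None, None, 58, None, None, 87, 62, 50, None]


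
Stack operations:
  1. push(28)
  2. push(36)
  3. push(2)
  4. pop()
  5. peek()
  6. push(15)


push(28) -> [28]
push(36) -> [28, 36]
push(2) -> [28, 36, 2]
pop()->2, [28, 36]
peek()->36
push(15) -> [28, 36, 15]

Final stack: [28, 36, 15]


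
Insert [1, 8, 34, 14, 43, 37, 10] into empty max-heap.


Insert 1: [1]
Insert 8: [8, 1]
Insert 34: [34, 1, 8]
Insert 14: [34, 14, 8, 1]
Insert 43: [43, 34, 8, 1, 14]
Insert 37: [43, 34, 37, 1, 14, 8]
Insert 10: [43, 34, 37, 1, 14, 8, 10]

Final heap: [43, 34, 37, 1, 14, 8, 10]


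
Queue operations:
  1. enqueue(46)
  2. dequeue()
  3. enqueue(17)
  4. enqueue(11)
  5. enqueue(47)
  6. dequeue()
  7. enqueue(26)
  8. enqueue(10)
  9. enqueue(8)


enqueue(46) -> [46]
dequeue()->46, []
enqueue(17) -> [17]
enqueue(11) -> [17, 11]
enqueue(47) -> [17, 11, 47]
dequeue()->17, [11, 47]
enqueue(26) -> [11, 47, 26]
enqueue(10) -> [11, 47, 26, 10]
enqueue(8) -> [11, 47, 26, 10, 8]

Final queue: [11, 47, 26, 10, 8]


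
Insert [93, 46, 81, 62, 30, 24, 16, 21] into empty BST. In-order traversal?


Insert 93: root
Insert 46: L from 93
Insert 81: L from 93 -> R from 46
Insert 62: L from 93 -> R from 46 -> L from 81
Insert 30: L from 93 -> L from 46
Insert 24: L from 93 -> L from 46 -> L from 30
Insert 16: L from 93 -> L from 46 -> L from 30 -> L from 24
Insert 21: L from 93 -> L from 46 -> L from 30 -> L from 24 -> R from 16

In-order: [16, 21, 24, 30, 46, 62, 81, 93]


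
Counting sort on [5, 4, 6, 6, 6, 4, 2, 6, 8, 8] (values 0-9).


Input: [5, 4, 6, 6, 6, 4, 2, 6, 8, 8]
Counts: [0, 0, 1, 0, 2, 1, 4, 0, 2, 0]

Sorted: [2, 4, 4, 5, 6, 6, 6, 6, 8, 8]


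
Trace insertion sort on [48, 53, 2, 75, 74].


Initial: [48, 53, 2, 75, 74]
Insert 53: [48, 53, 2, 75, 74]
Insert 2: [2, 48, 53, 75, 74]
Insert 75: [2, 48, 53, 75, 74]
Insert 74: [2, 48, 53, 74, 75]

Sorted: [2, 48, 53, 74, 75]


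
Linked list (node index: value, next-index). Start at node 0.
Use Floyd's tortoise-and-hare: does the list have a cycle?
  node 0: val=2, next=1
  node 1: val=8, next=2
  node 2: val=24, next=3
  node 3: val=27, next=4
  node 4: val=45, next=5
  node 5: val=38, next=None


Floyd's tortoise (slow, +1) and hare (fast, +2):
  init: slow=0, fast=0
  step 1: slow=1, fast=2
  step 2: slow=2, fast=4
  step 3: fast 4->5->None, no cycle

Cycle: no


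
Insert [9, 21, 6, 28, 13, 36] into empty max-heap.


Insert 9: [9]
Insert 21: [21, 9]
Insert 6: [21, 9, 6]
Insert 28: [28, 21, 6, 9]
Insert 13: [28, 21, 6, 9, 13]
Insert 36: [36, 21, 28, 9, 13, 6]

Final heap: [36, 21, 28, 9, 13, 6]


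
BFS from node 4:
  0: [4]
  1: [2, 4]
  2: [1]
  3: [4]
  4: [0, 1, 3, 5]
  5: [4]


Visit 4, enqueue [0, 1, 3, 5]
Visit 0, enqueue []
Visit 1, enqueue [2]
Visit 3, enqueue []
Visit 5, enqueue []
Visit 2, enqueue []

BFS order: [4, 0, 1, 3, 5, 2]


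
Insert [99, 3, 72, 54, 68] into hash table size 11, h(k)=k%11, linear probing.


Insert 99: h=0 -> slot 0
Insert 3: h=3 -> slot 3
Insert 72: h=6 -> slot 6
Insert 54: h=10 -> slot 10
Insert 68: h=2 -> slot 2

Table: [99, None, 68, 3, None, None, 72, None, None, None, 54]


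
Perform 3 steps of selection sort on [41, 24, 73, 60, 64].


Initial: [41, 24, 73, 60, 64]
Step 1: min=24 at 1
  Swap: [24, 41, 73, 60, 64]
Step 2: min=41 at 1
  Swap: [24, 41, 73, 60, 64]
Step 3: min=60 at 3
  Swap: [24, 41, 60, 73, 64]

After 3 steps: [24, 41, 60, 73, 64]


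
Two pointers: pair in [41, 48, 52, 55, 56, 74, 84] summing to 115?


lo=0(41)+hi=6(84)=125
lo=0(41)+hi=5(74)=115

Yes: 41+74=115


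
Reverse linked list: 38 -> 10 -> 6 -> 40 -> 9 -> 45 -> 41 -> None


Step 1: curr=38, set curr.next=prev(None) | reversed so far: 38
Step 2: curr=10, set curr.next=prev(38) | reversed so far: 10 -> 38
Step 3: curr=6, set curr.next=prev(10) | reversed so far: 6 -> 10 -> 38
Step 4: curr=40, set curr.next=prev(6) | reversed so far: 40 -> 6 -> 10 -> 38
Step 5: curr=9, set curr.next=prev(40) | reversed so far: 9 -> 40 -> 6 -> 10 -> 38
Step 6: curr=45, set curr.next=prev(9) | reversed so far: 45 -> 9 -> 40 -> 6 -> 10 -> 38
Step 7: curr=41, set curr.next=prev(45) | reversed so far: 41 -> 45 -> 9 -> 40 -> 6 -> 10 -> 38

41 -> 45 -> 9 -> 40 -> 6 -> 10 -> 38 -> None


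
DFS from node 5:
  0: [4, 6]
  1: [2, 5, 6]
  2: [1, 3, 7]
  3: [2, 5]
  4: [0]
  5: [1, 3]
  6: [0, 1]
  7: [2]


Visit 5, push [3, 1]
Visit 1, push [6, 2]
Visit 2, push [7, 3]
Visit 3, push []
Visit 7, push []
Visit 6, push [0]
Visit 0, push [4]
Visit 4, push []

DFS order: [5, 1, 2, 3, 7, 6, 0, 4]


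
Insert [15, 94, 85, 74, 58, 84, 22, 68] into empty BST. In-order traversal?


Insert 15: root
Insert 94: R from 15
Insert 85: R from 15 -> L from 94
Insert 74: R from 15 -> L from 94 -> L from 85
Insert 58: R from 15 -> L from 94 -> L from 85 -> L from 74
Insert 84: R from 15 -> L from 94 -> L from 85 -> R from 74
Insert 22: R from 15 -> L from 94 -> L from 85 -> L from 74 -> L from 58
Insert 68: R from 15 -> L from 94 -> L from 85 -> L from 74 -> R from 58

In-order: [15, 22, 58, 68, 74, 84, 85, 94]


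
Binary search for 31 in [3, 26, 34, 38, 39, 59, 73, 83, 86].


Step 1: lo=0, hi=8, mid=4, val=39
Step 2: lo=0, hi=3, mid=1, val=26
Step 3: lo=2, hi=3, mid=2, val=34

Not found


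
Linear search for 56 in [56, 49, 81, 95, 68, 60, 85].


i=0: 56==56 found!

Found at 0, 1 comps


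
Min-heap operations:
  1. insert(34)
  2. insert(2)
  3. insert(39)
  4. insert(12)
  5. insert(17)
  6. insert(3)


insert(34) -> [34]
insert(2) -> [2, 34]
insert(39) -> [2, 34, 39]
insert(12) -> [2, 12, 39, 34]
insert(17) -> [2, 12, 39, 34, 17]
insert(3) -> [2, 12, 3, 34, 17, 39]

Final heap: [2, 12, 3, 34, 17, 39]


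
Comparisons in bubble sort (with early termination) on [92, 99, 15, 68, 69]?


Algorithm: bubble sort (with early termination)
Input: [92, 99, 15, 68, 69]
Sorted: [15, 68, 69, 92, 99]

9


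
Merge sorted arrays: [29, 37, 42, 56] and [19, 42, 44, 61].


Take 19 from B
Take 29 from A
Take 37 from A
Take 42 from A
Take 42 from B
Take 44 from B
Take 56 from A

Merged: [19, 29, 37, 42, 42, 44, 56, 61]


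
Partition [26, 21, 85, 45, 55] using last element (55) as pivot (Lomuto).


Pivot: 55
  26 <= 55: advance i (no swap)
  21 <= 55: advance i (no swap)
  45 <= 55: swap -> [26, 21, 45, 85, 55]
Place pivot at 3: [26, 21, 45, 55, 85]

Partitioned: [26, 21, 45, 55, 85]


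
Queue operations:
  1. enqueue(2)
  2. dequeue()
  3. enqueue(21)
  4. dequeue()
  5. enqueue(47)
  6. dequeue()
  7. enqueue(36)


enqueue(2) -> [2]
dequeue()->2, []
enqueue(21) -> [21]
dequeue()->21, []
enqueue(47) -> [47]
dequeue()->47, []
enqueue(36) -> [36]

Final queue: [36]


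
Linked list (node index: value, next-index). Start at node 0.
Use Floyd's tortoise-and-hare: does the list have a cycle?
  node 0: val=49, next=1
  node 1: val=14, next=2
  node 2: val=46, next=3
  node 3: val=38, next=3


Floyd's tortoise (slow, +1) and hare (fast, +2):
  init: slow=0, fast=0
  step 1: slow=1, fast=2
  step 2: slow=2, fast=3
  step 3: slow=3, fast=3
  slow == fast at node 3: cycle detected

Cycle: yes


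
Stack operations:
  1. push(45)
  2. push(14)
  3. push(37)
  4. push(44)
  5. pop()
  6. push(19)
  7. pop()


push(45) -> [45]
push(14) -> [45, 14]
push(37) -> [45, 14, 37]
push(44) -> [45, 14, 37, 44]
pop()->44, [45, 14, 37]
push(19) -> [45, 14, 37, 19]
pop()->19, [45, 14, 37]

Final stack: [45, 14, 37]


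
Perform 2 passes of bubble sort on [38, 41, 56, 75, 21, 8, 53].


Initial: [38, 41, 56, 75, 21, 8, 53]
Pass 1: [38, 41, 56, 21, 8, 53, 75] (3 swaps)
Pass 2: [38, 41, 21, 8, 53, 56, 75] (3 swaps)

After 2 passes: [38, 41, 21, 8, 53, 56, 75]


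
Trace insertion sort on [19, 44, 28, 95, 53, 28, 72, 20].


Initial: [19, 44, 28, 95, 53, 28, 72, 20]
Insert 44: [19, 44, 28, 95, 53, 28, 72, 20]
Insert 28: [19, 28, 44, 95, 53, 28, 72, 20]
Insert 95: [19, 28, 44, 95, 53, 28, 72, 20]
Insert 53: [19, 28, 44, 53, 95, 28, 72, 20]
Insert 28: [19, 28, 28, 44, 53, 95, 72, 20]
Insert 72: [19, 28, 28, 44, 53, 72, 95, 20]
Insert 20: [19, 20, 28, 28, 44, 53, 72, 95]

Sorted: [19, 20, 28, 28, 44, 53, 72, 95]


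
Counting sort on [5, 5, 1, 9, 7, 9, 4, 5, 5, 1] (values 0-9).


Input: [5, 5, 1, 9, 7, 9, 4, 5, 5, 1]
Counts: [0, 2, 0, 0, 1, 4, 0, 1, 0, 2]

Sorted: [1, 1, 4, 5, 5, 5, 5, 7, 9, 9]


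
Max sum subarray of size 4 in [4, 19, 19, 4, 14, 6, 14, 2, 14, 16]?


[0:4]: 46
[1:5]: 56
[2:6]: 43
[3:7]: 38
[4:8]: 36
[5:9]: 36
[6:10]: 46

Max: 56 at [1:5]


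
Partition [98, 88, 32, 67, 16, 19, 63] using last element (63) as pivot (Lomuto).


Pivot: 63
  32 <= 63: swap -> [32, 88, 98, 67, 16, 19, 63]
  16 <= 63: swap -> [32, 16, 98, 67, 88, 19, 63]
  19 <= 63: swap -> [32, 16, 19, 67, 88, 98, 63]
Place pivot at 3: [32, 16, 19, 63, 88, 98, 67]

Partitioned: [32, 16, 19, 63, 88, 98, 67]


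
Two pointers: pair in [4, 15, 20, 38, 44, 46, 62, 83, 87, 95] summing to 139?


lo=0(4)+hi=9(95)=99
lo=1(15)+hi=9(95)=110
lo=2(20)+hi=9(95)=115
lo=3(38)+hi=9(95)=133
lo=4(44)+hi=9(95)=139

Yes: 44+95=139


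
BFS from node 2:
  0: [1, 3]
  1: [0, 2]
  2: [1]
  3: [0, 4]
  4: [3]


Visit 2, enqueue [1]
Visit 1, enqueue [0]
Visit 0, enqueue [3]
Visit 3, enqueue [4]
Visit 4, enqueue []

BFS order: [2, 1, 0, 3, 4]


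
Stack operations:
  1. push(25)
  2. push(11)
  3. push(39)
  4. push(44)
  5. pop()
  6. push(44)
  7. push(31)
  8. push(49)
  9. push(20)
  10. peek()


push(25) -> [25]
push(11) -> [25, 11]
push(39) -> [25, 11, 39]
push(44) -> [25, 11, 39, 44]
pop()->44, [25, 11, 39]
push(44) -> [25, 11, 39, 44]
push(31) -> [25, 11, 39, 44, 31]
push(49) -> [25, 11, 39, 44, 31, 49]
push(20) -> [25, 11, 39, 44, 31, 49, 20]
peek()->20

Final stack: [25, 11, 39, 44, 31, 49, 20]


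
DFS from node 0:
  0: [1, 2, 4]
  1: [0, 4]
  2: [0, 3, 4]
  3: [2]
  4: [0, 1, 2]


Visit 0, push [4, 2, 1]
Visit 1, push [4]
Visit 4, push [2]
Visit 2, push [3]
Visit 3, push []

DFS order: [0, 1, 4, 2, 3]


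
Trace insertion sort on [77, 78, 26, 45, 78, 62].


Initial: [77, 78, 26, 45, 78, 62]
Insert 78: [77, 78, 26, 45, 78, 62]
Insert 26: [26, 77, 78, 45, 78, 62]
Insert 45: [26, 45, 77, 78, 78, 62]
Insert 78: [26, 45, 77, 78, 78, 62]
Insert 62: [26, 45, 62, 77, 78, 78]

Sorted: [26, 45, 62, 77, 78, 78]


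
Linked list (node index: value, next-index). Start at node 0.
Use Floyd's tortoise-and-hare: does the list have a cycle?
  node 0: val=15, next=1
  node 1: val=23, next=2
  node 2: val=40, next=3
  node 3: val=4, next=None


Floyd's tortoise (slow, +1) and hare (fast, +2):
  init: slow=0, fast=0
  step 1: slow=1, fast=2
  step 2: fast 2->3->None, no cycle

Cycle: no


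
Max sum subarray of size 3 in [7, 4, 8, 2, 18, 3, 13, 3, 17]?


[0:3]: 19
[1:4]: 14
[2:5]: 28
[3:6]: 23
[4:7]: 34
[5:8]: 19
[6:9]: 33

Max: 34 at [4:7]


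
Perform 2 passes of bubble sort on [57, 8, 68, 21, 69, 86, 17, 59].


Initial: [57, 8, 68, 21, 69, 86, 17, 59]
Pass 1: [8, 57, 21, 68, 69, 17, 59, 86] (4 swaps)
Pass 2: [8, 21, 57, 68, 17, 59, 69, 86] (3 swaps)

After 2 passes: [8, 21, 57, 68, 17, 59, 69, 86]


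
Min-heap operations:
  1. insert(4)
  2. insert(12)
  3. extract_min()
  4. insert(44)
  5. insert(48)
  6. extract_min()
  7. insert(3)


insert(4) -> [4]
insert(12) -> [4, 12]
extract_min()->4, [12]
insert(44) -> [12, 44]
insert(48) -> [12, 44, 48]
extract_min()->12, [44, 48]
insert(3) -> [3, 48, 44]

Final heap: [3, 48, 44]


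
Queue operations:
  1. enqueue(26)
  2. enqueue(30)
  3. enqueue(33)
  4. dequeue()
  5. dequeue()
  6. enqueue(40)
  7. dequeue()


enqueue(26) -> [26]
enqueue(30) -> [26, 30]
enqueue(33) -> [26, 30, 33]
dequeue()->26, [30, 33]
dequeue()->30, [33]
enqueue(40) -> [33, 40]
dequeue()->33, [40]

Final queue: [40]


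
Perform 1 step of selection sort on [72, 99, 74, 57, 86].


Initial: [72, 99, 74, 57, 86]
Step 1: min=57 at 3
  Swap: [57, 99, 74, 72, 86]

After 1 step: [57, 99, 74, 72, 86]


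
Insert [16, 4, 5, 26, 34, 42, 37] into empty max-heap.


Insert 16: [16]
Insert 4: [16, 4]
Insert 5: [16, 4, 5]
Insert 26: [26, 16, 5, 4]
Insert 34: [34, 26, 5, 4, 16]
Insert 42: [42, 26, 34, 4, 16, 5]
Insert 37: [42, 26, 37, 4, 16, 5, 34]

Final heap: [42, 26, 37, 4, 16, 5, 34]


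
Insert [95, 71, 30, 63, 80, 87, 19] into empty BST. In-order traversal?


Insert 95: root
Insert 71: L from 95
Insert 30: L from 95 -> L from 71
Insert 63: L from 95 -> L from 71 -> R from 30
Insert 80: L from 95 -> R from 71
Insert 87: L from 95 -> R from 71 -> R from 80
Insert 19: L from 95 -> L from 71 -> L from 30

In-order: [19, 30, 63, 71, 80, 87, 95]


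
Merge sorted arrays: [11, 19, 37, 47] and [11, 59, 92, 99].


Take 11 from A
Take 11 from B
Take 19 from A
Take 37 from A
Take 47 from A

Merged: [11, 11, 19, 37, 47, 59, 92, 99]


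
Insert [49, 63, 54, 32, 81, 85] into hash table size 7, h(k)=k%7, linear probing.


Insert 49: h=0 -> slot 0
Insert 63: h=0, 1 probes -> slot 1
Insert 54: h=5 -> slot 5
Insert 32: h=4 -> slot 4
Insert 81: h=4, 2 probes -> slot 6
Insert 85: h=1, 1 probes -> slot 2

Table: [49, 63, 85, None, 32, 54, 81]


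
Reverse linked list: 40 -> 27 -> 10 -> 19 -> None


Step 1: curr=40, set curr.next=prev(None) | reversed so far: 40
Step 2: curr=27, set curr.next=prev(40) | reversed so far: 27 -> 40
Step 3: curr=10, set curr.next=prev(27) | reversed so far: 10 -> 27 -> 40
Step 4: curr=19, set curr.next=prev(10) | reversed so far: 19 -> 10 -> 27 -> 40

19 -> 10 -> 27 -> 40 -> None


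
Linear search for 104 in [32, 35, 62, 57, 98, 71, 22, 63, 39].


i=0: 32!=104
i=1: 35!=104
i=2: 62!=104
i=3: 57!=104
i=4: 98!=104
i=5: 71!=104
i=6: 22!=104
i=7: 63!=104
i=8: 39!=104

Not found, 9 comps


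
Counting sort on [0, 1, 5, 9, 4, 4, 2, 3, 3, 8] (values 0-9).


Input: [0, 1, 5, 9, 4, 4, 2, 3, 3, 8]
Counts: [1, 1, 1, 2, 2, 1, 0, 0, 1, 1]

Sorted: [0, 1, 2, 3, 3, 4, 4, 5, 8, 9]


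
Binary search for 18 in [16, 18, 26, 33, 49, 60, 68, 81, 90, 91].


Step 1: lo=0, hi=9, mid=4, val=49
Step 2: lo=0, hi=3, mid=1, val=18

Found at index 1


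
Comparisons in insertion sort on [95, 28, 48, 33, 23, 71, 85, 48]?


Algorithm: insertion sort
Input: [95, 28, 48, 33, 23, 71, 85, 48]
Sorted: [23, 28, 33, 48, 48, 71, 85, 95]

18


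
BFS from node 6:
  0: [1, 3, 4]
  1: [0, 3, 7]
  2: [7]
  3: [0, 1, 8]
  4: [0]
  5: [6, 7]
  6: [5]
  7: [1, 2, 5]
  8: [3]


Visit 6, enqueue [5]
Visit 5, enqueue [7]
Visit 7, enqueue [1, 2]
Visit 1, enqueue [0, 3]
Visit 2, enqueue []
Visit 0, enqueue [4]
Visit 3, enqueue [8]
Visit 4, enqueue []
Visit 8, enqueue []

BFS order: [6, 5, 7, 1, 2, 0, 3, 4, 8]


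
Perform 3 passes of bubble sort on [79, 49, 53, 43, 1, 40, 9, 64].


Initial: [79, 49, 53, 43, 1, 40, 9, 64]
Pass 1: [49, 53, 43, 1, 40, 9, 64, 79] (7 swaps)
Pass 2: [49, 43, 1, 40, 9, 53, 64, 79] (4 swaps)
Pass 3: [43, 1, 40, 9, 49, 53, 64, 79] (4 swaps)

After 3 passes: [43, 1, 40, 9, 49, 53, 64, 79]


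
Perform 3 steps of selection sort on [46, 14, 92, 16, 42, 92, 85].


Initial: [46, 14, 92, 16, 42, 92, 85]
Step 1: min=14 at 1
  Swap: [14, 46, 92, 16, 42, 92, 85]
Step 2: min=16 at 3
  Swap: [14, 16, 92, 46, 42, 92, 85]
Step 3: min=42 at 4
  Swap: [14, 16, 42, 46, 92, 92, 85]

After 3 steps: [14, 16, 42, 46, 92, 92, 85]


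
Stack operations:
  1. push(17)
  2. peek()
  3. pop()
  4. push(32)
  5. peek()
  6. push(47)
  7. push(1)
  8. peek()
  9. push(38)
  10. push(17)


push(17) -> [17]
peek()->17
pop()->17, []
push(32) -> [32]
peek()->32
push(47) -> [32, 47]
push(1) -> [32, 47, 1]
peek()->1
push(38) -> [32, 47, 1, 38]
push(17) -> [32, 47, 1, 38, 17]

Final stack: [32, 47, 1, 38, 17]


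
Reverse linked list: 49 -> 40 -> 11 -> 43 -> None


Step 1: curr=49, set curr.next=prev(None) | reversed so far: 49
Step 2: curr=40, set curr.next=prev(49) | reversed so far: 40 -> 49
Step 3: curr=11, set curr.next=prev(40) | reversed so far: 11 -> 40 -> 49
Step 4: curr=43, set curr.next=prev(11) | reversed so far: 43 -> 11 -> 40 -> 49

43 -> 11 -> 40 -> 49 -> None


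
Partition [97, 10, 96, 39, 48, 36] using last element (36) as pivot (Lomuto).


Pivot: 36
  10 <= 36: swap -> [10, 97, 96, 39, 48, 36]
Place pivot at 1: [10, 36, 96, 39, 48, 97]

Partitioned: [10, 36, 96, 39, 48, 97]


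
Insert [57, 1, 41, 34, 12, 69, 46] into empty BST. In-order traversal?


Insert 57: root
Insert 1: L from 57
Insert 41: L from 57 -> R from 1
Insert 34: L from 57 -> R from 1 -> L from 41
Insert 12: L from 57 -> R from 1 -> L from 41 -> L from 34
Insert 69: R from 57
Insert 46: L from 57 -> R from 1 -> R from 41

In-order: [1, 12, 34, 41, 46, 57, 69]


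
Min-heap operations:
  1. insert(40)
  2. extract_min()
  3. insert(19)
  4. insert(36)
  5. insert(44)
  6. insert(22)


insert(40) -> [40]
extract_min()->40, []
insert(19) -> [19]
insert(36) -> [19, 36]
insert(44) -> [19, 36, 44]
insert(22) -> [19, 22, 44, 36]

Final heap: [19, 22, 44, 36]


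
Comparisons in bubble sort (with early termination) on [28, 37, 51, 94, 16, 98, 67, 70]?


Algorithm: bubble sort (with early termination)
Input: [28, 37, 51, 94, 16, 98, 67, 70]
Sorted: [16, 28, 37, 51, 67, 70, 94, 98]

25


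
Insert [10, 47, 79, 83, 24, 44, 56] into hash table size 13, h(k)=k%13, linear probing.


Insert 10: h=10 -> slot 10
Insert 47: h=8 -> slot 8
Insert 79: h=1 -> slot 1
Insert 83: h=5 -> slot 5
Insert 24: h=11 -> slot 11
Insert 44: h=5, 1 probes -> slot 6
Insert 56: h=4 -> slot 4

Table: [None, 79, None, None, 56, 83, 44, None, 47, None, 10, 24, None]


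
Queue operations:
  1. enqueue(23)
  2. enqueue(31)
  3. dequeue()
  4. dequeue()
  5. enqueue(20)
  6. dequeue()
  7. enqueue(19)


enqueue(23) -> [23]
enqueue(31) -> [23, 31]
dequeue()->23, [31]
dequeue()->31, []
enqueue(20) -> [20]
dequeue()->20, []
enqueue(19) -> [19]

Final queue: [19]


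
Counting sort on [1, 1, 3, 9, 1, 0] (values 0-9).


Input: [1, 1, 3, 9, 1, 0]
Counts: [1, 3, 0, 1, 0, 0, 0, 0, 0, 1]

Sorted: [0, 1, 1, 1, 3, 9]


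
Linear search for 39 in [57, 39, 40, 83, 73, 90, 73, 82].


i=0: 57!=39
i=1: 39==39 found!

Found at 1, 2 comps


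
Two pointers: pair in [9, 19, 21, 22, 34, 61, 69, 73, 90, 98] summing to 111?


lo=0(9)+hi=9(98)=107
lo=1(19)+hi=9(98)=117
lo=1(19)+hi=8(90)=109
lo=2(21)+hi=8(90)=111

Yes: 21+90=111


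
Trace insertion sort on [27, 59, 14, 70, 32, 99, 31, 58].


Initial: [27, 59, 14, 70, 32, 99, 31, 58]
Insert 59: [27, 59, 14, 70, 32, 99, 31, 58]
Insert 14: [14, 27, 59, 70, 32, 99, 31, 58]
Insert 70: [14, 27, 59, 70, 32, 99, 31, 58]
Insert 32: [14, 27, 32, 59, 70, 99, 31, 58]
Insert 99: [14, 27, 32, 59, 70, 99, 31, 58]
Insert 31: [14, 27, 31, 32, 59, 70, 99, 58]
Insert 58: [14, 27, 31, 32, 58, 59, 70, 99]

Sorted: [14, 27, 31, 32, 58, 59, 70, 99]


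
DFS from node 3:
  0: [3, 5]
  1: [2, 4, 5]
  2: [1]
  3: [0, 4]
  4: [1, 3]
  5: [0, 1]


Visit 3, push [4, 0]
Visit 0, push [5]
Visit 5, push [1]
Visit 1, push [4, 2]
Visit 2, push []
Visit 4, push []

DFS order: [3, 0, 5, 1, 2, 4]


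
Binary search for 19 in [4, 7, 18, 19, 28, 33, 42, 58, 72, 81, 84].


Step 1: lo=0, hi=10, mid=5, val=33
Step 2: lo=0, hi=4, mid=2, val=18
Step 3: lo=3, hi=4, mid=3, val=19

Found at index 3


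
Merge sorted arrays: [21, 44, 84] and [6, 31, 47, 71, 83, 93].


Take 6 from B
Take 21 from A
Take 31 from B
Take 44 from A
Take 47 from B
Take 71 from B
Take 83 from B
Take 84 from A

Merged: [6, 21, 31, 44, 47, 71, 83, 84, 93]


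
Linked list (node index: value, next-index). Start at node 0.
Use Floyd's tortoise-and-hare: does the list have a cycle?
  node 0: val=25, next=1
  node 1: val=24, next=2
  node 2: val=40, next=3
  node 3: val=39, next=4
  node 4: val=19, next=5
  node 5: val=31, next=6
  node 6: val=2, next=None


Floyd's tortoise (slow, +1) and hare (fast, +2):
  init: slow=0, fast=0
  step 1: slow=1, fast=2
  step 2: slow=2, fast=4
  step 3: slow=3, fast=6
  step 4: fast -> None, no cycle

Cycle: no


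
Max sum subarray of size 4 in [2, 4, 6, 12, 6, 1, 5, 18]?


[0:4]: 24
[1:5]: 28
[2:6]: 25
[3:7]: 24
[4:8]: 30

Max: 30 at [4:8]


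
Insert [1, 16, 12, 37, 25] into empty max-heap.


Insert 1: [1]
Insert 16: [16, 1]
Insert 12: [16, 1, 12]
Insert 37: [37, 16, 12, 1]
Insert 25: [37, 25, 12, 1, 16]

Final heap: [37, 25, 12, 1, 16]


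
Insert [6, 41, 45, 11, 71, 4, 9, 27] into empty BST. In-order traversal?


Insert 6: root
Insert 41: R from 6
Insert 45: R from 6 -> R from 41
Insert 11: R from 6 -> L from 41
Insert 71: R from 6 -> R from 41 -> R from 45
Insert 4: L from 6
Insert 9: R from 6 -> L from 41 -> L from 11
Insert 27: R from 6 -> L from 41 -> R from 11

In-order: [4, 6, 9, 11, 27, 41, 45, 71]


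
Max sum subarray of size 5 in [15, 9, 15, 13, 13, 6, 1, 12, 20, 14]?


[0:5]: 65
[1:6]: 56
[2:7]: 48
[3:8]: 45
[4:9]: 52
[5:10]: 53

Max: 65 at [0:5]


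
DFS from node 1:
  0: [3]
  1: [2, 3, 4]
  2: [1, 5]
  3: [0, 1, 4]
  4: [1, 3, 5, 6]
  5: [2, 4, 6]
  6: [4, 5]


Visit 1, push [4, 3, 2]
Visit 2, push [5]
Visit 5, push [6, 4]
Visit 4, push [6, 3]
Visit 3, push [0]
Visit 0, push []
Visit 6, push []

DFS order: [1, 2, 5, 4, 3, 0, 6]


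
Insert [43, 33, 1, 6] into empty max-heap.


Insert 43: [43]
Insert 33: [43, 33]
Insert 1: [43, 33, 1]
Insert 6: [43, 33, 1, 6]

Final heap: [43, 33, 1, 6]


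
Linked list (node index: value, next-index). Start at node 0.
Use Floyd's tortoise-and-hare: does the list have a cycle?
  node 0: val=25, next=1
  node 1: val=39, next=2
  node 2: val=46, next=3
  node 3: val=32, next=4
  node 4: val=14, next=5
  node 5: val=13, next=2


Floyd's tortoise (slow, +1) and hare (fast, +2):
  init: slow=0, fast=0
  step 1: slow=1, fast=2
  step 2: slow=2, fast=4
  step 3: slow=3, fast=2
  step 4: slow=4, fast=4
  slow == fast at node 4: cycle detected

Cycle: yes


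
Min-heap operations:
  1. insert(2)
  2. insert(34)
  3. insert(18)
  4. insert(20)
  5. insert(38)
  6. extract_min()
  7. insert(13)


insert(2) -> [2]
insert(34) -> [2, 34]
insert(18) -> [2, 34, 18]
insert(20) -> [2, 20, 18, 34]
insert(38) -> [2, 20, 18, 34, 38]
extract_min()->2, [18, 20, 38, 34]
insert(13) -> [13, 18, 38, 34, 20]

Final heap: [13, 18, 38, 34, 20]


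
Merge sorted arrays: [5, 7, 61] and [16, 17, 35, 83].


Take 5 from A
Take 7 from A
Take 16 from B
Take 17 from B
Take 35 from B
Take 61 from A

Merged: [5, 7, 16, 17, 35, 61, 83]


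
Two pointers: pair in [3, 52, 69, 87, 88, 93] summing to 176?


lo=0(3)+hi=5(93)=96
lo=1(52)+hi=5(93)=145
lo=2(69)+hi=5(93)=162
lo=3(87)+hi=5(93)=180
lo=3(87)+hi=4(88)=175

No pair found


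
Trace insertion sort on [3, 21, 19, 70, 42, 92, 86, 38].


Initial: [3, 21, 19, 70, 42, 92, 86, 38]
Insert 21: [3, 21, 19, 70, 42, 92, 86, 38]
Insert 19: [3, 19, 21, 70, 42, 92, 86, 38]
Insert 70: [3, 19, 21, 70, 42, 92, 86, 38]
Insert 42: [3, 19, 21, 42, 70, 92, 86, 38]
Insert 92: [3, 19, 21, 42, 70, 92, 86, 38]
Insert 86: [3, 19, 21, 42, 70, 86, 92, 38]
Insert 38: [3, 19, 21, 38, 42, 70, 86, 92]

Sorted: [3, 19, 21, 38, 42, 70, 86, 92]


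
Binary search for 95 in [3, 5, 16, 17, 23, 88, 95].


Step 1: lo=0, hi=6, mid=3, val=17
Step 2: lo=4, hi=6, mid=5, val=88
Step 3: lo=6, hi=6, mid=6, val=95

Found at index 6


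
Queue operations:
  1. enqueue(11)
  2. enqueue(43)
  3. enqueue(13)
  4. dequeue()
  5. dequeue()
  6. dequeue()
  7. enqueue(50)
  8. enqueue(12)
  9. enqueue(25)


enqueue(11) -> [11]
enqueue(43) -> [11, 43]
enqueue(13) -> [11, 43, 13]
dequeue()->11, [43, 13]
dequeue()->43, [13]
dequeue()->13, []
enqueue(50) -> [50]
enqueue(12) -> [50, 12]
enqueue(25) -> [50, 12, 25]

Final queue: [50, 12, 25]


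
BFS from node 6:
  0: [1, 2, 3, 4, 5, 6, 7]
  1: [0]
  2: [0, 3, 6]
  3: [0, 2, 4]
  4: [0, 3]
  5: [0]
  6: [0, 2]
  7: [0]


Visit 6, enqueue [0, 2]
Visit 0, enqueue [1, 3, 4, 5, 7]
Visit 2, enqueue []
Visit 1, enqueue []
Visit 3, enqueue []
Visit 4, enqueue []
Visit 5, enqueue []
Visit 7, enqueue []

BFS order: [6, 0, 2, 1, 3, 4, 5, 7]


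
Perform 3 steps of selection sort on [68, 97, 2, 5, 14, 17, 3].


Initial: [68, 97, 2, 5, 14, 17, 3]
Step 1: min=2 at 2
  Swap: [2, 97, 68, 5, 14, 17, 3]
Step 2: min=3 at 6
  Swap: [2, 3, 68, 5, 14, 17, 97]
Step 3: min=5 at 3
  Swap: [2, 3, 5, 68, 14, 17, 97]

After 3 steps: [2, 3, 5, 68, 14, 17, 97]


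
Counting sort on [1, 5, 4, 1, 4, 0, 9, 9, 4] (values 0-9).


Input: [1, 5, 4, 1, 4, 0, 9, 9, 4]
Counts: [1, 2, 0, 0, 3, 1, 0, 0, 0, 2]

Sorted: [0, 1, 1, 4, 4, 4, 5, 9, 9]


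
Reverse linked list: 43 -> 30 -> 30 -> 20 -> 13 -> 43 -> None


Step 1: curr=43, set curr.next=prev(None) | reversed so far: 43
Step 2: curr=30, set curr.next=prev(43) | reversed so far: 30 -> 43
Step 3: curr=30, set curr.next=prev(30) | reversed so far: 30 -> 30 -> 43
Step 4: curr=20, set curr.next=prev(30) | reversed so far: 20 -> 30 -> 30 -> 43
Step 5: curr=13, set curr.next=prev(20) | reversed so far: 13 -> 20 -> 30 -> 30 -> 43
Step 6: curr=43, set curr.next=prev(13) | reversed so far: 43 -> 13 -> 20 -> 30 -> 30 -> 43

43 -> 13 -> 20 -> 30 -> 30 -> 43 -> None


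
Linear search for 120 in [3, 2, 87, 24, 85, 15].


i=0: 3!=120
i=1: 2!=120
i=2: 87!=120
i=3: 24!=120
i=4: 85!=120
i=5: 15!=120

Not found, 6 comps


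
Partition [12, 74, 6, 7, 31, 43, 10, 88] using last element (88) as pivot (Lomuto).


Pivot: 88
  12 <= 88: advance i (no swap)
  74 <= 88: advance i (no swap)
  6 <= 88: advance i (no swap)
  7 <= 88: advance i (no swap)
  31 <= 88: advance i (no swap)
  43 <= 88: advance i (no swap)
  10 <= 88: advance i (no swap)
Place pivot at 7: [12, 74, 6, 7, 31, 43, 10, 88]

Partitioned: [12, 74, 6, 7, 31, 43, 10, 88]


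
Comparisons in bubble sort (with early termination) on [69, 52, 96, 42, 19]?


Algorithm: bubble sort (with early termination)
Input: [69, 52, 96, 42, 19]
Sorted: [19, 42, 52, 69, 96]

10


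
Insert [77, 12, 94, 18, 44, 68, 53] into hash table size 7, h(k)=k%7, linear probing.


Insert 77: h=0 -> slot 0
Insert 12: h=5 -> slot 5
Insert 94: h=3 -> slot 3
Insert 18: h=4 -> slot 4
Insert 44: h=2 -> slot 2
Insert 68: h=5, 1 probes -> slot 6
Insert 53: h=4, 4 probes -> slot 1

Table: [77, 53, 44, 94, 18, 12, 68]


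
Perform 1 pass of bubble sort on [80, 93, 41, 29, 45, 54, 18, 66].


Initial: [80, 93, 41, 29, 45, 54, 18, 66]
Pass 1: [80, 41, 29, 45, 54, 18, 66, 93] (6 swaps)

After 1 pass: [80, 41, 29, 45, 54, 18, 66, 93]


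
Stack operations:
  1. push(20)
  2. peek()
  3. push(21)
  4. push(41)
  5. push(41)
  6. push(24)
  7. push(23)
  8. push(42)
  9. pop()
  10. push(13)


push(20) -> [20]
peek()->20
push(21) -> [20, 21]
push(41) -> [20, 21, 41]
push(41) -> [20, 21, 41, 41]
push(24) -> [20, 21, 41, 41, 24]
push(23) -> [20, 21, 41, 41, 24, 23]
push(42) -> [20, 21, 41, 41, 24, 23, 42]
pop()->42, [20, 21, 41, 41, 24, 23]
push(13) -> [20, 21, 41, 41, 24, 23, 13]

Final stack: [20, 21, 41, 41, 24, 23, 13]


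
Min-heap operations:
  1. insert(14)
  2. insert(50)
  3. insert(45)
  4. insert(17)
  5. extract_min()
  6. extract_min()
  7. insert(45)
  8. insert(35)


insert(14) -> [14]
insert(50) -> [14, 50]
insert(45) -> [14, 50, 45]
insert(17) -> [14, 17, 45, 50]
extract_min()->14, [17, 50, 45]
extract_min()->17, [45, 50]
insert(45) -> [45, 50, 45]
insert(35) -> [35, 45, 45, 50]

Final heap: [35, 45, 45, 50]


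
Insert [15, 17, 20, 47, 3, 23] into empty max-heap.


Insert 15: [15]
Insert 17: [17, 15]
Insert 20: [20, 15, 17]
Insert 47: [47, 20, 17, 15]
Insert 3: [47, 20, 17, 15, 3]
Insert 23: [47, 20, 23, 15, 3, 17]

Final heap: [47, 20, 23, 15, 3, 17]


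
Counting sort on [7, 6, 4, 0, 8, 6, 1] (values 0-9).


Input: [7, 6, 4, 0, 8, 6, 1]
Counts: [1, 1, 0, 0, 1, 0, 2, 1, 1, 0]

Sorted: [0, 1, 4, 6, 6, 7, 8]


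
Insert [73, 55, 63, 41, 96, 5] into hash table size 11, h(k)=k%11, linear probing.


Insert 73: h=7 -> slot 7
Insert 55: h=0 -> slot 0
Insert 63: h=8 -> slot 8
Insert 41: h=8, 1 probes -> slot 9
Insert 96: h=8, 2 probes -> slot 10
Insert 5: h=5 -> slot 5

Table: [55, None, None, None, None, 5, None, 73, 63, 41, 96]


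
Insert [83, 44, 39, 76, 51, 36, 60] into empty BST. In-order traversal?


Insert 83: root
Insert 44: L from 83
Insert 39: L from 83 -> L from 44
Insert 76: L from 83 -> R from 44
Insert 51: L from 83 -> R from 44 -> L from 76
Insert 36: L from 83 -> L from 44 -> L from 39
Insert 60: L from 83 -> R from 44 -> L from 76 -> R from 51

In-order: [36, 39, 44, 51, 60, 76, 83]


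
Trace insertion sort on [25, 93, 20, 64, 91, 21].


Initial: [25, 93, 20, 64, 91, 21]
Insert 93: [25, 93, 20, 64, 91, 21]
Insert 20: [20, 25, 93, 64, 91, 21]
Insert 64: [20, 25, 64, 93, 91, 21]
Insert 91: [20, 25, 64, 91, 93, 21]
Insert 21: [20, 21, 25, 64, 91, 93]

Sorted: [20, 21, 25, 64, 91, 93]


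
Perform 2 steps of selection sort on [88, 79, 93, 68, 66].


Initial: [88, 79, 93, 68, 66]
Step 1: min=66 at 4
  Swap: [66, 79, 93, 68, 88]
Step 2: min=68 at 3
  Swap: [66, 68, 93, 79, 88]

After 2 steps: [66, 68, 93, 79, 88]


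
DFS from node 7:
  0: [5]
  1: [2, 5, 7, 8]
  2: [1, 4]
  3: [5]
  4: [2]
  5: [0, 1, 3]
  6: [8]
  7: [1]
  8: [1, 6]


Visit 7, push [1]
Visit 1, push [8, 5, 2]
Visit 2, push [4]
Visit 4, push []
Visit 5, push [3, 0]
Visit 0, push []
Visit 3, push []
Visit 8, push [6]
Visit 6, push []

DFS order: [7, 1, 2, 4, 5, 0, 3, 8, 6]


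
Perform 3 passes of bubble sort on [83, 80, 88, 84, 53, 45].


Initial: [83, 80, 88, 84, 53, 45]
Pass 1: [80, 83, 84, 53, 45, 88] (4 swaps)
Pass 2: [80, 83, 53, 45, 84, 88] (2 swaps)
Pass 3: [80, 53, 45, 83, 84, 88] (2 swaps)

After 3 passes: [80, 53, 45, 83, 84, 88]


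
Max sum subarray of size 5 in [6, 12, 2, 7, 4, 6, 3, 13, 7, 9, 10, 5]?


[0:5]: 31
[1:6]: 31
[2:7]: 22
[3:8]: 33
[4:9]: 33
[5:10]: 38
[6:11]: 42
[7:12]: 44

Max: 44 at [7:12]


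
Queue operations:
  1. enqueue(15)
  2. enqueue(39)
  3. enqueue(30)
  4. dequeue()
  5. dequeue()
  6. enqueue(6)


enqueue(15) -> [15]
enqueue(39) -> [15, 39]
enqueue(30) -> [15, 39, 30]
dequeue()->15, [39, 30]
dequeue()->39, [30]
enqueue(6) -> [30, 6]

Final queue: [30, 6]


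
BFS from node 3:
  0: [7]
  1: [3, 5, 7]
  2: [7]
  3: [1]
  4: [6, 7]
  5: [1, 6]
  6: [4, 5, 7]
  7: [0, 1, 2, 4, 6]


Visit 3, enqueue [1]
Visit 1, enqueue [5, 7]
Visit 5, enqueue [6]
Visit 7, enqueue [0, 2, 4]
Visit 6, enqueue []
Visit 0, enqueue []
Visit 2, enqueue []
Visit 4, enqueue []

BFS order: [3, 1, 5, 7, 6, 0, 2, 4]


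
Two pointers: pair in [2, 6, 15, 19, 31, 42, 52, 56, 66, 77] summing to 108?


lo=0(2)+hi=9(77)=79
lo=1(6)+hi=9(77)=83
lo=2(15)+hi=9(77)=92
lo=3(19)+hi=9(77)=96
lo=4(31)+hi=9(77)=108

Yes: 31+77=108


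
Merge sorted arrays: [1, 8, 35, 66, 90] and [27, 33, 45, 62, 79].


Take 1 from A
Take 8 from A
Take 27 from B
Take 33 from B
Take 35 from A
Take 45 from B
Take 62 from B
Take 66 from A
Take 79 from B

Merged: [1, 8, 27, 33, 35, 45, 62, 66, 79, 90]


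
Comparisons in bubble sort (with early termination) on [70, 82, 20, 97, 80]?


Algorithm: bubble sort (with early termination)
Input: [70, 82, 20, 97, 80]
Sorted: [20, 70, 80, 82, 97]

9


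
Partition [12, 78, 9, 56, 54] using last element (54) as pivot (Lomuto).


Pivot: 54
  12 <= 54: advance i (no swap)
  9 <= 54: swap -> [12, 9, 78, 56, 54]
Place pivot at 2: [12, 9, 54, 56, 78]

Partitioned: [12, 9, 54, 56, 78]


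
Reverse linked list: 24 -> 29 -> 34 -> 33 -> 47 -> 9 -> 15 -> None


Step 1: curr=24, set curr.next=prev(None) | reversed so far: 24
Step 2: curr=29, set curr.next=prev(24) | reversed so far: 29 -> 24
Step 3: curr=34, set curr.next=prev(29) | reversed so far: 34 -> 29 -> 24
Step 4: curr=33, set curr.next=prev(34) | reversed so far: 33 -> 34 -> 29 -> 24
Step 5: curr=47, set curr.next=prev(33) | reversed so far: 47 -> 33 -> 34 -> 29 -> 24
Step 6: curr=9, set curr.next=prev(47) | reversed so far: 9 -> 47 -> 33 -> 34 -> 29 -> 24
Step 7: curr=15, set curr.next=prev(9) | reversed so far: 15 -> 9 -> 47 -> 33 -> 34 -> 29 -> 24

15 -> 9 -> 47 -> 33 -> 34 -> 29 -> 24 -> None


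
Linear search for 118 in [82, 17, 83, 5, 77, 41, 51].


i=0: 82!=118
i=1: 17!=118
i=2: 83!=118
i=3: 5!=118
i=4: 77!=118
i=5: 41!=118
i=6: 51!=118

Not found, 7 comps


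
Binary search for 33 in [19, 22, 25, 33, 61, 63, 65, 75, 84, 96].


Step 1: lo=0, hi=9, mid=4, val=61
Step 2: lo=0, hi=3, mid=1, val=22
Step 3: lo=2, hi=3, mid=2, val=25
Step 4: lo=3, hi=3, mid=3, val=33

Found at index 3


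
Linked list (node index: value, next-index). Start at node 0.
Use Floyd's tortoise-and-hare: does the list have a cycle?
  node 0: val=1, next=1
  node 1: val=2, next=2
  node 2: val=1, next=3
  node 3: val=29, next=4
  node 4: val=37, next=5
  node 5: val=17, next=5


Floyd's tortoise (slow, +1) and hare (fast, +2):
  init: slow=0, fast=0
  step 1: slow=1, fast=2
  step 2: slow=2, fast=4
  step 3: slow=3, fast=5
  step 4: slow=4, fast=5
  step 5: slow=5, fast=5
  slow == fast at node 5: cycle detected

Cycle: yes


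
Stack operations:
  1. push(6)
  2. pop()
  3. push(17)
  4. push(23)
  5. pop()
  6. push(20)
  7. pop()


push(6) -> [6]
pop()->6, []
push(17) -> [17]
push(23) -> [17, 23]
pop()->23, [17]
push(20) -> [17, 20]
pop()->20, [17]

Final stack: [17]


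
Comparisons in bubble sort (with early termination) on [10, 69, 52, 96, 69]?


Algorithm: bubble sort (with early termination)
Input: [10, 69, 52, 96, 69]
Sorted: [10, 52, 69, 69, 96]

7


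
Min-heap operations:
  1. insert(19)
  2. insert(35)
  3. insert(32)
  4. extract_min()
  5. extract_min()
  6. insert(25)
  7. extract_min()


insert(19) -> [19]
insert(35) -> [19, 35]
insert(32) -> [19, 35, 32]
extract_min()->19, [32, 35]
extract_min()->32, [35]
insert(25) -> [25, 35]
extract_min()->25, [35]

Final heap: [35]


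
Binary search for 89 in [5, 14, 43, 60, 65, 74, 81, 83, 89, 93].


Step 1: lo=0, hi=9, mid=4, val=65
Step 2: lo=5, hi=9, mid=7, val=83
Step 3: lo=8, hi=9, mid=8, val=89

Found at index 8


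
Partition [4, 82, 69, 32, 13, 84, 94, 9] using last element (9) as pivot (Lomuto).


Pivot: 9
  4 <= 9: advance i (no swap)
Place pivot at 1: [4, 9, 69, 32, 13, 84, 94, 82]

Partitioned: [4, 9, 69, 32, 13, 84, 94, 82]


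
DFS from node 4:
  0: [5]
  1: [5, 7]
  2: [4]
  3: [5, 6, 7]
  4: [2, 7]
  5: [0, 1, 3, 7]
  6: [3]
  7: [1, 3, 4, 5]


Visit 4, push [7, 2]
Visit 2, push []
Visit 7, push [5, 3, 1]
Visit 1, push [5]
Visit 5, push [3, 0]
Visit 0, push []
Visit 3, push [6]
Visit 6, push []

DFS order: [4, 2, 7, 1, 5, 0, 3, 6]


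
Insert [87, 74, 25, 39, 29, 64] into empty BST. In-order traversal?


Insert 87: root
Insert 74: L from 87
Insert 25: L from 87 -> L from 74
Insert 39: L from 87 -> L from 74 -> R from 25
Insert 29: L from 87 -> L from 74 -> R from 25 -> L from 39
Insert 64: L from 87 -> L from 74 -> R from 25 -> R from 39

In-order: [25, 29, 39, 64, 74, 87]


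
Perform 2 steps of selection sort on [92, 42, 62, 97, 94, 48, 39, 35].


Initial: [92, 42, 62, 97, 94, 48, 39, 35]
Step 1: min=35 at 7
  Swap: [35, 42, 62, 97, 94, 48, 39, 92]
Step 2: min=39 at 6
  Swap: [35, 39, 62, 97, 94, 48, 42, 92]

After 2 steps: [35, 39, 62, 97, 94, 48, 42, 92]
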